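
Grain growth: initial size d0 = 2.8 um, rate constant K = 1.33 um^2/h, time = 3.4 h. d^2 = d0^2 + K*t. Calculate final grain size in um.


d^2 = 2.8^2 + 1.33*3.4 = 12.362
d = sqrt(12.362) = 3.52 um

3.52


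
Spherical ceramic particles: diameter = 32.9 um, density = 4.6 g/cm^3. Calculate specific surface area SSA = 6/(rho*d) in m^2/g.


SSA = 6 / (4.6 * 32.9) = 0.04 m^2/g

0.04


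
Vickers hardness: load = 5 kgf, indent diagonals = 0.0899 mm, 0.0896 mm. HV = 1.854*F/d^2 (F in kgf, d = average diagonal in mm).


d_avg = (0.0899+0.0896)/2 = 0.08975 mm
HV = 1.854*5/0.08975^2 = 1151

1151


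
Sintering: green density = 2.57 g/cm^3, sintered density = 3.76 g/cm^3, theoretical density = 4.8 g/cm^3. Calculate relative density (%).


Relative = 3.76 / 4.8 * 100 = 78.3%

78.3


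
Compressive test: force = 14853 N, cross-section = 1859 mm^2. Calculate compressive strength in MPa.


CS = 14853 / 1859 = 8.0 MPa

8.0


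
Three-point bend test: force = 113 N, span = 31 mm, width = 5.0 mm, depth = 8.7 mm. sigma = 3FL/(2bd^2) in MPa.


sigma = 3*113*31/(2*5.0*8.7^2) = 13.9 MPa

13.9


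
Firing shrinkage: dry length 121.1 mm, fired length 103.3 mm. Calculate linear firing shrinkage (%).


FS = (121.1 - 103.3) / 121.1 * 100 = 14.7%

14.7


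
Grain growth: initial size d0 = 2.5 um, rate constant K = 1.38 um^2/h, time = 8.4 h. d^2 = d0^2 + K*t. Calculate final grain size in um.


d^2 = 2.5^2 + 1.38*8.4 = 17.842
d = sqrt(17.842) = 4.22 um

4.22


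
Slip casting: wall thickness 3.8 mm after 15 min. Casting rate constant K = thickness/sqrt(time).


K = 3.8 / sqrt(15) = 3.8 / 3.873 = 0.981 mm/min^0.5

0.981


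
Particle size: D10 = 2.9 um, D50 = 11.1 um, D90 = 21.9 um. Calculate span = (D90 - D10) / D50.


Span = (21.9 - 2.9) / 11.1 = 19.0 / 11.1 = 1.712

1.712


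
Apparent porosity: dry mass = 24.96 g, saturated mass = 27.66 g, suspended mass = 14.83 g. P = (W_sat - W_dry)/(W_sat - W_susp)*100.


P = (27.66 - 24.96) / (27.66 - 14.83) * 100 = 2.7 / 12.83 * 100 = 21.0%

21.0


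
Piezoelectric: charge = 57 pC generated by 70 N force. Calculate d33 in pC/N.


d33 = 57 / 70 = 0.8 pC/N

0.8


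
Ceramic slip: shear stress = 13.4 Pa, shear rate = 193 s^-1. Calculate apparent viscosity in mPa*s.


eta = tau/gamma * 1000 = 13.4/193 * 1000 = 69.4 mPa*s

69.4


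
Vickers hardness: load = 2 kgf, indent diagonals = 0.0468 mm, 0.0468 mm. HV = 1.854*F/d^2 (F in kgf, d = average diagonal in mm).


d_avg = (0.0468+0.0468)/2 = 0.0468 mm
HV = 1.854*2/0.0468^2 = 1693

1693


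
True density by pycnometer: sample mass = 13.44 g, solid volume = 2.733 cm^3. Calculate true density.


TD = 13.44 / 2.733 = 4.918 g/cm^3

4.918


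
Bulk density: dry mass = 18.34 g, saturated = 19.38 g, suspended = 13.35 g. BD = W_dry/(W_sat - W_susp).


BD = 18.34 / (19.38 - 13.35) = 18.34 / 6.03 = 3.041 g/cm^3

3.041


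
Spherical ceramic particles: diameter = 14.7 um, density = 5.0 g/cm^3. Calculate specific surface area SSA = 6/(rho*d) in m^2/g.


SSA = 6 / (5.0 * 14.7) = 0.082 m^2/g

0.082


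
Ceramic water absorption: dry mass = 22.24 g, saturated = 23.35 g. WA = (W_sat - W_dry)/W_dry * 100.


WA = (23.35 - 22.24) / 22.24 * 100 = 4.99%

4.99


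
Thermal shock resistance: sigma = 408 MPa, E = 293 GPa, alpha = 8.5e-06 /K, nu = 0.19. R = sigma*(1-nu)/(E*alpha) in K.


R = 408*(1-0.19)/(293*1000*8.5e-06) = 133 K

133


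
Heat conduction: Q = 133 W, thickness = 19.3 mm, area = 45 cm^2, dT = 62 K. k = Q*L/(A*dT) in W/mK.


k = 133*19.3/1000/(45/10000*62) = 9.2 W/mK

9.2


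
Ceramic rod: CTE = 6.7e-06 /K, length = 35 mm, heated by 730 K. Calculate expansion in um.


dL = 6.7e-06 * 35 * 730 * 1000 = 171.185 um

171.185


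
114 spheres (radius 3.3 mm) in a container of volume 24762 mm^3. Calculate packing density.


V_sphere = 4/3*pi*3.3^3 = 150.5326 mm^3
Total V = 114*150.5326 = 17160.7164 mm^3
PD = 17160.7164 / 24762 = 0.693

0.693


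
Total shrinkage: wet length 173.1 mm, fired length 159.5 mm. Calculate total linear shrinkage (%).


TS = (173.1 - 159.5) / 173.1 * 100 = 7.86%

7.86


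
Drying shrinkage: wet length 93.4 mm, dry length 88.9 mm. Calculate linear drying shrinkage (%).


DS = (93.4 - 88.9) / 93.4 * 100 = 4.82%

4.82


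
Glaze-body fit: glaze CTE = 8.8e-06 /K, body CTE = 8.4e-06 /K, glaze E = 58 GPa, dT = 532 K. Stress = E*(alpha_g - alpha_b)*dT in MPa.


Stress = 58*1000*(8.8e-06 - 8.4e-06)*532 = 12.3 MPa

12.3


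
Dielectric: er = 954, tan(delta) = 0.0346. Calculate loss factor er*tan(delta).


Loss = 954 * 0.0346 = 33.008

33.008


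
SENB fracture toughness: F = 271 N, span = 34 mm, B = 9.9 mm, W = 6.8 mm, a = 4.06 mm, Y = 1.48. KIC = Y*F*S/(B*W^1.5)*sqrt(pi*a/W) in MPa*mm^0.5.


KIC = 1.48*271*34/(9.9*6.8^1.5)*sqrt(pi*4.06/6.8) = 106.39

106.39


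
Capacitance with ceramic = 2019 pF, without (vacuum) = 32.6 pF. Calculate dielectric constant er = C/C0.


er = 2019 / 32.6 = 61.93

61.93


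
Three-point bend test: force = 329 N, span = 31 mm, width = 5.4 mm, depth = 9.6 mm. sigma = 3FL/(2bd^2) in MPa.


sigma = 3*329*31/(2*5.4*9.6^2) = 30.7 MPa

30.7


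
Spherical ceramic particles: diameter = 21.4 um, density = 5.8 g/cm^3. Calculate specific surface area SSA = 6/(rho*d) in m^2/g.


SSA = 6 / (5.8 * 21.4) = 0.048 m^2/g

0.048


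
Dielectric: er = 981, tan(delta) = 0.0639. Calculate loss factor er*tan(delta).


Loss = 981 * 0.0639 = 62.686

62.686


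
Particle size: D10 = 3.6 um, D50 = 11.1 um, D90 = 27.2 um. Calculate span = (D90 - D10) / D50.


Span = (27.2 - 3.6) / 11.1 = 23.6 / 11.1 = 2.126

2.126


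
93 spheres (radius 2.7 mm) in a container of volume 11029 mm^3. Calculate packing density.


V_sphere = 4/3*pi*2.7^3 = 82.448 mm^3
Total V = 93*82.448 = 7667.664 mm^3
PD = 7667.664 / 11029 = 0.695

0.695


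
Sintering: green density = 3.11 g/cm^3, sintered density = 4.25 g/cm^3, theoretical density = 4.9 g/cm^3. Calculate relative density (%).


Relative = 4.25 / 4.9 * 100 = 86.7%

86.7


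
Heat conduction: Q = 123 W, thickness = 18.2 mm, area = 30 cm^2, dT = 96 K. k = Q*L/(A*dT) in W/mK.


k = 123*18.2/1000/(30/10000*96) = 7.77 W/mK

7.77


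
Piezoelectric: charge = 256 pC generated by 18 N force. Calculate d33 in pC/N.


d33 = 256 / 18 = 14.2 pC/N

14.2


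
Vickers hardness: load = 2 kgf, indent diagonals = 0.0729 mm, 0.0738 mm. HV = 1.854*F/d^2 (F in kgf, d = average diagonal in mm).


d_avg = (0.0729+0.0738)/2 = 0.07335 mm
HV = 1.854*2/0.07335^2 = 689

689


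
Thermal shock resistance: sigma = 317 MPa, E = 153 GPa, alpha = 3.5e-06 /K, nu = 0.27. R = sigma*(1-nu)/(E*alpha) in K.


R = 317*(1-0.27)/(153*1000*3.5e-06) = 432 K

432


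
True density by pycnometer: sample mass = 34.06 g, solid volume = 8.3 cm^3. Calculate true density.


TD = 34.06 / 8.3 = 4.104 g/cm^3

4.104


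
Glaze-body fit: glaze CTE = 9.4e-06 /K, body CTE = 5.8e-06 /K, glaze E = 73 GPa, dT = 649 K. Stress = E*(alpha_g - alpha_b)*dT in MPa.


Stress = 73*1000*(9.4e-06 - 5.8e-06)*649 = 170.6 MPa

170.6


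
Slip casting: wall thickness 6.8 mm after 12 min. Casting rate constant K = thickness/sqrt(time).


K = 6.8 / sqrt(12) = 6.8 / 3.4641 = 1.963 mm/min^0.5

1.963


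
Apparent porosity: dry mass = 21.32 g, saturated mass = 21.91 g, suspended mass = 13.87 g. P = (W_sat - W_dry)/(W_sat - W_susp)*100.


P = (21.91 - 21.32) / (21.91 - 13.87) * 100 = 0.59 / 8.04 * 100 = 7.3%

7.3


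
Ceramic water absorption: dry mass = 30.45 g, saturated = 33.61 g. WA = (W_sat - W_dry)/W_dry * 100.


WA = (33.61 - 30.45) / 30.45 * 100 = 10.38%

10.38


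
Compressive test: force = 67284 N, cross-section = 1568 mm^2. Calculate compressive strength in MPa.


CS = 67284 / 1568 = 42.9 MPa

42.9


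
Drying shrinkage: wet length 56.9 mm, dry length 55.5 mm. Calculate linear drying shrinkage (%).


DS = (56.9 - 55.5) / 56.9 * 100 = 2.46%

2.46


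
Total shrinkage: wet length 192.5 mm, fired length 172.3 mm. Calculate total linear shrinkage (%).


TS = (192.5 - 172.3) / 192.5 * 100 = 10.49%

10.49


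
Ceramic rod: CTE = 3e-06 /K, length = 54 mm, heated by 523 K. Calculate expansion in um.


dL = 3e-06 * 54 * 523 * 1000 = 84.726 um

84.726


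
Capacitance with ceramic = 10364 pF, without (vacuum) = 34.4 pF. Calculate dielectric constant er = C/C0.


er = 10364 / 34.4 = 301.28

301.28


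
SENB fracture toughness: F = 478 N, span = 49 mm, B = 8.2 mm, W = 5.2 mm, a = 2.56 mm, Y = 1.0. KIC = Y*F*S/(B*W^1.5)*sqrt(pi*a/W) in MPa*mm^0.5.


KIC = 1.0*478*49/(8.2*5.2^1.5)*sqrt(pi*2.56/5.2) = 299.57

299.57


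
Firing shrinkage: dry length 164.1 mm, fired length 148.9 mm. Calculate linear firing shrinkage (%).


FS = (164.1 - 148.9) / 164.1 * 100 = 9.26%

9.26


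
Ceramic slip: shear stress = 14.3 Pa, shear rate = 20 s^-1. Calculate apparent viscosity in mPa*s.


eta = tau/gamma * 1000 = 14.3/20 * 1000 = 715.0 mPa*s

715.0


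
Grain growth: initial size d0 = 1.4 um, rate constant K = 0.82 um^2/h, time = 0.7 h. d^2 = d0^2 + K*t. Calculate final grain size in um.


d^2 = 1.4^2 + 0.82*0.7 = 2.534
d = sqrt(2.534) = 1.59 um

1.59


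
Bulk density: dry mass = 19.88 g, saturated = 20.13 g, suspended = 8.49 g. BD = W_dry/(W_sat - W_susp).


BD = 19.88 / (20.13 - 8.49) = 19.88 / 11.64 = 1.708 g/cm^3

1.708


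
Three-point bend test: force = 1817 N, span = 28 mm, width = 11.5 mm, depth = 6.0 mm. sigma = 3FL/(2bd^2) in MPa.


sigma = 3*1817*28/(2*11.5*6.0^2) = 184.3 MPa

184.3


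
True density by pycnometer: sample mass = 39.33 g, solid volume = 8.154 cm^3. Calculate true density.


TD = 39.33 / 8.154 = 4.823 g/cm^3

4.823


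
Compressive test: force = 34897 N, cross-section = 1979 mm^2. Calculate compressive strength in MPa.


CS = 34897 / 1979 = 17.6 MPa

17.6


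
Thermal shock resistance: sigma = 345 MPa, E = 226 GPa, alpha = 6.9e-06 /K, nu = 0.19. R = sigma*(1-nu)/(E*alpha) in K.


R = 345*(1-0.19)/(226*1000*6.9e-06) = 179 K

179


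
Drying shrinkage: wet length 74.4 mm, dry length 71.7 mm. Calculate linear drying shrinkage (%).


DS = (74.4 - 71.7) / 74.4 * 100 = 3.63%

3.63


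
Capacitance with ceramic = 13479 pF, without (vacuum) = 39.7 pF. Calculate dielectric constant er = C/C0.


er = 13479 / 39.7 = 339.52

339.52


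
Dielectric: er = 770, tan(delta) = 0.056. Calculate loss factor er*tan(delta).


Loss = 770 * 0.056 = 43.12

43.12


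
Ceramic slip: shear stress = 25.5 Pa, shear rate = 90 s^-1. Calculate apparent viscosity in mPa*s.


eta = tau/gamma * 1000 = 25.5/90 * 1000 = 283.3 mPa*s

283.3


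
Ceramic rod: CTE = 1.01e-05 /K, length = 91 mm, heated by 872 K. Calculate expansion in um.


dL = 1.01e-05 * 91 * 872 * 1000 = 801.455 um

801.455


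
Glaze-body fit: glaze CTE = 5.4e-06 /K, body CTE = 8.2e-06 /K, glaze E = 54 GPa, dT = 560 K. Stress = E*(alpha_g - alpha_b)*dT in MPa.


Stress = 54*1000*(5.4e-06 - 8.2e-06)*560 = -84.7 MPa

-84.7


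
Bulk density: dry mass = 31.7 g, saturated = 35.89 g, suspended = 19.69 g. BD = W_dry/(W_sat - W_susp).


BD = 31.7 / (35.89 - 19.69) = 31.7 / 16.2 = 1.957 g/cm^3

1.957


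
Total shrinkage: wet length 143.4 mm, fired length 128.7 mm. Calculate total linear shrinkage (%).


TS = (143.4 - 128.7) / 143.4 * 100 = 10.25%

10.25


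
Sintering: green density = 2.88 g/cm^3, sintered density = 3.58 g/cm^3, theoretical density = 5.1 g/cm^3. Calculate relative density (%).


Relative = 3.58 / 5.1 * 100 = 70.2%

70.2


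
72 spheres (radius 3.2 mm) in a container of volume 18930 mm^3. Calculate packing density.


V_sphere = 4/3*pi*3.2^3 = 137.2583 mm^3
Total V = 72*137.2583 = 9882.5976 mm^3
PD = 9882.5976 / 18930 = 0.522

0.522


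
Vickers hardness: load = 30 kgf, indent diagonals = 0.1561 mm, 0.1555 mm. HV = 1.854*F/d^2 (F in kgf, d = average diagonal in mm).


d_avg = (0.1561+0.1555)/2 = 0.1558 mm
HV = 1.854*30/0.1558^2 = 2291

2291


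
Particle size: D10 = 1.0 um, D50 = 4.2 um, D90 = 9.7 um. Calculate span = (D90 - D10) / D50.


Span = (9.7 - 1.0) / 4.2 = 8.7 / 4.2 = 2.071

2.071


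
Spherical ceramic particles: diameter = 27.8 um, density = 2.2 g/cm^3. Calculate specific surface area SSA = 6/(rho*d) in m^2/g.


SSA = 6 / (2.2 * 27.8) = 0.098 m^2/g

0.098


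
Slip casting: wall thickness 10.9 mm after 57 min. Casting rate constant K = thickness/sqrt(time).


K = 10.9 / sqrt(57) = 10.9 / 7.5498 = 1.444 mm/min^0.5

1.444


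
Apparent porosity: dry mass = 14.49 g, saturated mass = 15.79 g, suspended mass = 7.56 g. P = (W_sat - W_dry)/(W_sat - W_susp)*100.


P = (15.79 - 14.49) / (15.79 - 7.56) * 100 = 1.3 / 8.23 * 100 = 15.8%

15.8


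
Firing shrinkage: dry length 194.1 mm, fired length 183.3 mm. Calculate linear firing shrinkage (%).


FS = (194.1 - 183.3) / 194.1 * 100 = 5.56%

5.56


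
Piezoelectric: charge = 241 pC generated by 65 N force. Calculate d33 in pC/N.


d33 = 241 / 65 = 3.7 pC/N

3.7


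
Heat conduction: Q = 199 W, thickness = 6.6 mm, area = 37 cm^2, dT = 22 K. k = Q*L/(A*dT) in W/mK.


k = 199*6.6/1000/(37/10000*22) = 16.14 W/mK

16.14


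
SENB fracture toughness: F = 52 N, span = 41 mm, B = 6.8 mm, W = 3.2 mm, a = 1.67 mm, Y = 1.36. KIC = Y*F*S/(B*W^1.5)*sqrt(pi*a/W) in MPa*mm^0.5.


KIC = 1.36*52*41/(6.8*3.2^1.5)*sqrt(pi*1.67/3.2) = 95.38

95.38


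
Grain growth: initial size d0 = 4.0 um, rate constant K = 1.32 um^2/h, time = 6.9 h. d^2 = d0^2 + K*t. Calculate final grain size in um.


d^2 = 4.0^2 + 1.32*6.9 = 25.108
d = sqrt(25.108) = 5.01 um

5.01


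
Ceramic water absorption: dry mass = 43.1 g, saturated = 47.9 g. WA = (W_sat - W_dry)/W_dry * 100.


WA = (47.9 - 43.1) / 43.1 * 100 = 11.14%

11.14


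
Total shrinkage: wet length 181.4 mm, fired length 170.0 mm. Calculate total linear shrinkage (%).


TS = (181.4 - 170.0) / 181.4 * 100 = 6.28%

6.28


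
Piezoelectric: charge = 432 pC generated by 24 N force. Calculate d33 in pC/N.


d33 = 432 / 24 = 18.0 pC/N

18.0


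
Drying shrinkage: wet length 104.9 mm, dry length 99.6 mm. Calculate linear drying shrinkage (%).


DS = (104.9 - 99.6) / 104.9 * 100 = 5.05%

5.05


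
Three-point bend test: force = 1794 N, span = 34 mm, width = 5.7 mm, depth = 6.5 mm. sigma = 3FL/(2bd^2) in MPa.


sigma = 3*1794*34/(2*5.7*6.5^2) = 379.9 MPa

379.9


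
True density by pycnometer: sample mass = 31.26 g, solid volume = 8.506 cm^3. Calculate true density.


TD = 31.26 / 8.506 = 3.675 g/cm^3

3.675


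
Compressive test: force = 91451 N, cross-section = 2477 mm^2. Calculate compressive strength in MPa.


CS = 91451 / 2477 = 36.9 MPa

36.9


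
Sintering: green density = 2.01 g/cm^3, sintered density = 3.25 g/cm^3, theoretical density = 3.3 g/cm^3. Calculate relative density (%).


Relative = 3.25 / 3.3 * 100 = 98.5%

98.5


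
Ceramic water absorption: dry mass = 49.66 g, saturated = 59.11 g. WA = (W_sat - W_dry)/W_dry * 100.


WA = (59.11 - 49.66) / 49.66 * 100 = 19.03%

19.03


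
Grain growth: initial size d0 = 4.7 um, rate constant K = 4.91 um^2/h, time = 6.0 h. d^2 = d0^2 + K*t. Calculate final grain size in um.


d^2 = 4.7^2 + 4.91*6.0 = 51.55
d = sqrt(51.55) = 7.18 um

7.18


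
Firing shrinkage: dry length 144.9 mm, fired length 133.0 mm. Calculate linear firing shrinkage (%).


FS = (144.9 - 133.0) / 144.9 * 100 = 8.21%

8.21


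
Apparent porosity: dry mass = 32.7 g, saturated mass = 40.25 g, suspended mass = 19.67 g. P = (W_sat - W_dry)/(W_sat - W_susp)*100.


P = (40.25 - 32.7) / (40.25 - 19.67) * 100 = 7.55 / 20.58 * 100 = 36.7%

36.7


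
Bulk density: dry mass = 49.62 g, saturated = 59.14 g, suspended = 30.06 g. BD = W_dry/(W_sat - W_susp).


BD = 49.62 / (59.14 - 30.06) = 49.62 / 29.08 = 1.706 g/cm^3

1.706


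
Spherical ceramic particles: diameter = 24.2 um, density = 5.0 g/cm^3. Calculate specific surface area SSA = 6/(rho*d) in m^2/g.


SSA = 6 / (5.0 * 24.2) = 0.05 m^2/g

0.05


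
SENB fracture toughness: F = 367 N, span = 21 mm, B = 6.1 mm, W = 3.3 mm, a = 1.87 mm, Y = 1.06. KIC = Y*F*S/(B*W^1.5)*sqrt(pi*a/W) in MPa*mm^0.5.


KIC = 1.06*367*21/(6.1*3.3^1.5)*sqrt(pi*1.87/3.3) = 298.08

298.08


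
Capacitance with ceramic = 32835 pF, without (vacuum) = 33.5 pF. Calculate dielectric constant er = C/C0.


er = 32835 / 33.5 = 980.15

980.15


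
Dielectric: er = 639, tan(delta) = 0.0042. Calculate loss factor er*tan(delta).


Loss = 639 * 0.0042 = 2.684

2.684


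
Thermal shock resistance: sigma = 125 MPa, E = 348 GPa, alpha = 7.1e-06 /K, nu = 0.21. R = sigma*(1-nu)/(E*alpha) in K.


R = 125*(1-0.21)/(348*1000*7.1e-06) = 40 K

40


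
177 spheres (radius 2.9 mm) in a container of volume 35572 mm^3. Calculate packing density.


V_sphere = 4/3*pi*2.9^3 = 102.1604 mm^3
Total V = 177*102.1604 = 18082.3908 mm^3
PD = 18082.3908 / 35572 = 0.508

0.508


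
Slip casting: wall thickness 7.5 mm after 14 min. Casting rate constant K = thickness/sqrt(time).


K = 7.5 / sqrt(14) = 7.5 / 3.7417 = 2.004 mm/min^0.5

2.004


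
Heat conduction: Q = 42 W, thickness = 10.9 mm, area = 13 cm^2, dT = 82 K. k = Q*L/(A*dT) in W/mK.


k = 42*10.9/1000/(13/10000*82) = 4.29 W/mK

4.29


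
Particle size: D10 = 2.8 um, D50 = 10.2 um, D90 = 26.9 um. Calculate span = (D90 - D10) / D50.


Span = (26.9 - 2.8) / 10.2 = 24.1 / 10.2 = 2.363

2.363


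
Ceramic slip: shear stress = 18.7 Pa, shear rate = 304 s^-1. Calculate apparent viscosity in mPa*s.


eta = tau/gamma * 1000 = 18.7/304 * 1000 = 61.5 mPa*s

61.5


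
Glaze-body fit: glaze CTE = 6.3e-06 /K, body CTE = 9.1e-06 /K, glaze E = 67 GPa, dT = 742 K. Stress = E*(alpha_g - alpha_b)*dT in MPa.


Stress = 67*1000*(6.3e-06 - 9.1e-06)*742 = -139.2 MPa

-139.2


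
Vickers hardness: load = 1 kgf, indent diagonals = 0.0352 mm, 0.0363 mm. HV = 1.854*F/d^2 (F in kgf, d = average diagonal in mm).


d_avg = (0.0352+0.0363)/2 = 0.03575 mm
HV = 1.854*1/0.03575^2 = 1451

1451


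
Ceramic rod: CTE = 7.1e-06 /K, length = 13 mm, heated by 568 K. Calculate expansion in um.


dL = 7.1e-06 * 13 * 568 * 1000 = 52.426 um

52.426


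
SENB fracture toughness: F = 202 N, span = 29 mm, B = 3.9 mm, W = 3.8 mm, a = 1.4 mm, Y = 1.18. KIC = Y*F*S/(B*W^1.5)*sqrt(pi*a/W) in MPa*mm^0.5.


KIC = 1.18*202*29/(3.9*3.8^1.5)*sqrt(pi*1.4/3.8) = 257.42

257.42


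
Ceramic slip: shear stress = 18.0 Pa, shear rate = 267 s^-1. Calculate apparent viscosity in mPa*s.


eta = tau/gamma * 1000 = 18.0/267 * 1000 = 67.4 mPa*s

67.4


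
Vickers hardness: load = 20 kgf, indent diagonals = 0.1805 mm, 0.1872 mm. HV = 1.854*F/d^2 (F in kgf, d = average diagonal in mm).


d_avg = (0.1805+0.1872)/2 = 0.18385 mm
HV = 1.854*20/0.18385^2 = 1097

1097


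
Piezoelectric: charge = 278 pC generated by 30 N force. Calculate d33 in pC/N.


d33 = 278 / 30 = 9.3 pC/N

9.3


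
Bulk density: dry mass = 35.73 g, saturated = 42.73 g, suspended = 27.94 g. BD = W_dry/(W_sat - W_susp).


BD = 35.73 / (42.73 - 27.94) = 35.73 / 14.79 = 2.416 g/cm^3

2.416


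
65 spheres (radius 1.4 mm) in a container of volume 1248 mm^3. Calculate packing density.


V_sphere = 4/3*pi*1.4^3 = 11.494 mm^3
Total V = 65*11.494 = 747.11 mm^3
PD = 747.11 / 1248 = 0.599

0.599


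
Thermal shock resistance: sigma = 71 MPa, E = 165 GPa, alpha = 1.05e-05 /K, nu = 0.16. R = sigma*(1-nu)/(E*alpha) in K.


R = 71*(1-0.16)/(165*1000*1.05e-05) = 34 K

34


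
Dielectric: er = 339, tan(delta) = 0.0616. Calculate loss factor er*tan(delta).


Loss = 339 * 0.0616 = 20.882

20.882


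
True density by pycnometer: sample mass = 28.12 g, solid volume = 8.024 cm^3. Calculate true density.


TD = 28.12 / 8.024 = 3.504 g/cm^3

3.504


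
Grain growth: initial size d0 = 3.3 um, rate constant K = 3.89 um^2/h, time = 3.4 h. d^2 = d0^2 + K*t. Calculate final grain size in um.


d^2 = 3.3^2 + 3.89*3.4 = 24.116
d = sqrt(24.116) = 4.91 um

4.91


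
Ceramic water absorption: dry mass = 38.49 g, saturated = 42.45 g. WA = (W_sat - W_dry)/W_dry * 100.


WA = (42.45 - 38.49) / 38.49 * 100 = 10.29%

10.29


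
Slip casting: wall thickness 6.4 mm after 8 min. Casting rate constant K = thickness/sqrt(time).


K = 6.4 / sqrt(8) = 6.4 / 2.8284 = 2.263 mm/min^0.5

2.263


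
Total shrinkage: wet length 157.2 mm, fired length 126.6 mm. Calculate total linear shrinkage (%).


TS = (157.2 - 126.6) / 157.2 * 100 = 19.47%

19.47


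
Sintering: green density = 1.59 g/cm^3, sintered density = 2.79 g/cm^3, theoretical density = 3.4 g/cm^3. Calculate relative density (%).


Relative = 2.79 / 3.4 * 100 = 82.1%

82.1


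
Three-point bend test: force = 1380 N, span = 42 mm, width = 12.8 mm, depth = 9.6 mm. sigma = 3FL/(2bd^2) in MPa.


sigma = 3*1380*42/(2*12.8*9.6^2) = 73.7 MPa

73.7


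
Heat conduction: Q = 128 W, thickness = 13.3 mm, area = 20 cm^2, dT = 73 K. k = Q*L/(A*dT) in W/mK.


k = 128*13.3/1000/(20/10000*73) = 11.66 W/mK

11.66


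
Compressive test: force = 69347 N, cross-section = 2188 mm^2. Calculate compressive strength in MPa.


CS = 69347 / 2188 = 31.7 MPa

31.7


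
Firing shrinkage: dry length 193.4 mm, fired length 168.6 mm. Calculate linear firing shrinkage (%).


FS = (193.4 - 168.6) / 193.4 * 100 = 12.82%

12.82


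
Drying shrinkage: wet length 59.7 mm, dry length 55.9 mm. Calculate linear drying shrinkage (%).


DS = (59.7 - 55.9) / 59.7 * 100 = 6.37%

6.37


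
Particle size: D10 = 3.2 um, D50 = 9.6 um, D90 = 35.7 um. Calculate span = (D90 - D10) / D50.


Span = (35.7 - 3.2) / 9.6 = 32.5 / 9.6 = 3.385

3.385


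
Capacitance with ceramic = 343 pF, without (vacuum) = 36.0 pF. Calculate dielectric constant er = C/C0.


er = 343 / 36.0 = 9.53

9.53


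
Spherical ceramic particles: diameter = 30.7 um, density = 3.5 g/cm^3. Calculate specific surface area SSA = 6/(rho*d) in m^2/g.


SSA = 6 / (3.5 * 30.7) = 0.056 m^2/g

0.056


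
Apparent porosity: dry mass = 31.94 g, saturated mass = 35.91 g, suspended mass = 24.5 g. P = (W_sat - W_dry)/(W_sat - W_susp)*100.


P = (35.91 - 31.94) / (35.91 - 24.5) * 100 = 3.97 / 11.41 * 100 = 34.8%

34.8


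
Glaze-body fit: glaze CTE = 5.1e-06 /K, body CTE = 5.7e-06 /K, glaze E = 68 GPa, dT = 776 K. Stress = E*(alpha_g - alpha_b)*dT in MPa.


Stress = 68*1000*(5.1e-06 - 5.7e-06)*776 = -31.7 MPa

-31.7


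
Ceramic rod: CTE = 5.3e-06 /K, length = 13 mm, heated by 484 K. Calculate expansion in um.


dL = 5.3e-06 * 13 * 484 * 1000 = 33.348 um

33.348


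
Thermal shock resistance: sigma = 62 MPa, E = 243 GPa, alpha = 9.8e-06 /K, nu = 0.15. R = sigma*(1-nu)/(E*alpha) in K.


R = 62*(1-0.15)/(243*1000*9.8e-06) = 22 K

22


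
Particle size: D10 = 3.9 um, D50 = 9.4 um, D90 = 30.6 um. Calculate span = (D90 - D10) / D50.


Span = (30.6 - 3.9) / 9.4 = 26.7 / 9.4 = 2.84

2.84


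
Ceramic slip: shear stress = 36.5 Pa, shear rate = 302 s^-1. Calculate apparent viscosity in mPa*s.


eta = tau/gamma * 1000 = 36.5/302 * 1000 = 120.9 mPa*s

120.9


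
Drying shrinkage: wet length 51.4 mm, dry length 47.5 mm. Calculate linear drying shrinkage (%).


DS = (51.4 - 47.5) / 51.4 * 100 = 7.59%

7.59


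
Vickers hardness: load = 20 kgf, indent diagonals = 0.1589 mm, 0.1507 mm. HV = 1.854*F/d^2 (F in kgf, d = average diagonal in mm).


d_avg = (0.1589+0.1507)/2 = 0.1548 mm
HV = 1.854*20/0.1548^2 = 1547

1547


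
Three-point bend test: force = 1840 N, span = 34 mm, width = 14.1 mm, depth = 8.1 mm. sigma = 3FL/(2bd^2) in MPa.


sigma = 3*1840*34/(2*14.1*8.1^2) = 101.4 MPa

101.4


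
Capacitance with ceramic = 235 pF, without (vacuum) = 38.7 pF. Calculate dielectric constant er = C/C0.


er = 235 / 38.7 = 6.07

6.07


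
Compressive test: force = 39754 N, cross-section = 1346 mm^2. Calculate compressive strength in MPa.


CS = 39754 / 1346 = 29.5 MPa

29.5


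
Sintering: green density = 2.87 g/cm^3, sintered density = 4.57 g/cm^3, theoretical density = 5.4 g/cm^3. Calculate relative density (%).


Relative = 4.57 / 5.4 * 100 = 84.6%

84.6


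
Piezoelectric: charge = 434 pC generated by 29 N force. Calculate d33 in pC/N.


d33 = 434 / 29 = 15.0 pC/N

15.0


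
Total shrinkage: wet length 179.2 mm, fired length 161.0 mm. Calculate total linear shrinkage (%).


TS = (179.2 - 161.0) / 179.2 * 100 = 10.16%

10.16


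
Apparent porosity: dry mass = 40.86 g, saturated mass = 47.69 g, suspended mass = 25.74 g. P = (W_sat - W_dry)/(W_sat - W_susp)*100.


P = (47.69 - 40.86) / (47.69 - 25.74) * 100 = 6.83 / 21.95 * 100 = 31.1%

31.1


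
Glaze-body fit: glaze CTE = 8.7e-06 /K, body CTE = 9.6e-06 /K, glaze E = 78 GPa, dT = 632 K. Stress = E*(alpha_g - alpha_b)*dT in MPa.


Stress = 78*1000*(8.7e-06 - 9.6e-06)*632 = -44.4 MPa

-44.4


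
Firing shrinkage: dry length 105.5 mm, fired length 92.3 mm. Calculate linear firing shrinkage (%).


FS = (105.5 - 92.3) / 105.5 * 100 = 12.51%

12.51


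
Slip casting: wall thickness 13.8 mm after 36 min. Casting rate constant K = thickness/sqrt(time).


K = 13.8 / sqrt(36) = 13.8 / 6.0 = 2.3 mm/min^0.5

2.3


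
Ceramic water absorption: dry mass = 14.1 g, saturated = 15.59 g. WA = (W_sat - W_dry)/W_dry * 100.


WA = (15.59 - 14.1) / 14.1 * 100 = 10.57%

10.57


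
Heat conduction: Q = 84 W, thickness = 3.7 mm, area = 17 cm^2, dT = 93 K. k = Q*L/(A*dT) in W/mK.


k = 84*3.7/1000/(17/10000*93) = 1.97 W/mK

1.97


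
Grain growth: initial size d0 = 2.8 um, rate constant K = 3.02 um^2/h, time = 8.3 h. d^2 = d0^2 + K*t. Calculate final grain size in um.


d^2 = 2.8^2 + 3.02*8.3 = 32.906
d = sqrt(32.906) = 5.74 um

5.74


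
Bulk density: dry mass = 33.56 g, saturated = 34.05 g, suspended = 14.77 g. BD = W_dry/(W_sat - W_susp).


BD = 33.56 / (34.05 - 14.77) = 33.56 / 19.28 = 1.741 g/cm^3

1.741


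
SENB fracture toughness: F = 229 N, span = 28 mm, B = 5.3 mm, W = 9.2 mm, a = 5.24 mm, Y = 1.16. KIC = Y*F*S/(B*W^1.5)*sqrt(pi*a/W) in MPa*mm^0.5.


KIC = 1.16*229*28/(5.3*9.2^1.5)*sqrt(pi*5.24/9.2) = 67.27

67.27


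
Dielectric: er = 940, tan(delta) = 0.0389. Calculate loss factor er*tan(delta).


Loss = 940 * 0.0389 = 36.566

36.566


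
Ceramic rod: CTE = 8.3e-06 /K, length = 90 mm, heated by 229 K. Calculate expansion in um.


dL = 8.3e-06 * 90 * 229 * 1000 = 171.063 um

171.063


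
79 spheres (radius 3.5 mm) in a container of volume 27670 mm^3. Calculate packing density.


V_sphere = 4/3*pi*3.5^3 = 179.5944 mm^3
Total V = 79*179.5944 = 14187.9576 mm^3
PD = 14187.9576 / 27670 = 0.513

0.513


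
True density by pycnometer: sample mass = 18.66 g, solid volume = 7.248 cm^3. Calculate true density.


TD = 18.66 / 7.248 = 2.575 g/cm^3

2.575


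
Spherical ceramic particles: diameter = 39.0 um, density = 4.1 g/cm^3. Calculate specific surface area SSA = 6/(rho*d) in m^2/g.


SSA = 6 / (4.1 * 39.0) = 0.038 m^2/g

0.038


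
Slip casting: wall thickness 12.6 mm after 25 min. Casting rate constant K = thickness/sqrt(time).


K = 12.6 / sqrt(25) = 12.6 / 5.0 = 2.52 mm/min^0.5

2.52


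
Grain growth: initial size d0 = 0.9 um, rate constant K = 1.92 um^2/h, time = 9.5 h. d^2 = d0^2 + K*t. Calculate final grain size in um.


d^2 = 0.9^2 + 1.92*9.5 = 19.05
d = sqrt(19.05) = 4.36 um

4.36


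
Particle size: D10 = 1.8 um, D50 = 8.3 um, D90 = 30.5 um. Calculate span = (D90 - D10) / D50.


Span = (30.5 - 1.8) / 8.3 = 28.7 / 8.3 = 3.458

3.458


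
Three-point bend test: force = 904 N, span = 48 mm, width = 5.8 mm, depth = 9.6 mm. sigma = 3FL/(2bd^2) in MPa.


sigma = 3*904*48/(2*5.8*9.6^2) = 121.8 MPa

121.8


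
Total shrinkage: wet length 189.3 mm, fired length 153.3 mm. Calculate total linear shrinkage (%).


TS = (189.3 - 153.3) / 189.3 * 100 = 19.02%

19.02


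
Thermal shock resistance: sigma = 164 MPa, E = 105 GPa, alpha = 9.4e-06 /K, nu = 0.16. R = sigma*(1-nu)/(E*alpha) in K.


R = 164*(1-0.16)/(105*1000*9.4e-06) = 140 K

140


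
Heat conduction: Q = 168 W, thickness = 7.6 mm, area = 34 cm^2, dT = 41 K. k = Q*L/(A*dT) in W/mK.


k = 168*7.6/1000/(34/10000*41) = 9.16 W/mK

9.16


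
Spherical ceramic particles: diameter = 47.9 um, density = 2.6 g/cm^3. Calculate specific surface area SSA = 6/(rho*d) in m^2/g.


SSA = 6 / (2.6 * 47.9) = 0.048 m^2/g

0.048


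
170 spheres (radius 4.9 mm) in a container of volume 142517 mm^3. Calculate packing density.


V_sphere = 4/3*pi*4.9^3 = 492.807 mm^3
Total V = 170*492.807 = 83777.19 mm^3
PD = 83777.19 / 142517 = 0.588

0.588


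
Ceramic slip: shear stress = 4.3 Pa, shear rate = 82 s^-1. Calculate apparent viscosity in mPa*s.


eta = tau/gamma * 1000 = 4.3/82 * 1000 = 52.4 mPa*s

52.4


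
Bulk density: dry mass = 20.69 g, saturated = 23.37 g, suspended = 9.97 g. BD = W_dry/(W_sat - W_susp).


BD = 20.69 / (23.37 - 9.97) = 20.69 / 13.4 = 1.544 g/cm^3

1.544


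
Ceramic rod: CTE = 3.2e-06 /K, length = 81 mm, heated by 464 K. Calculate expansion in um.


dL = 3.2e-06 * 81 * 464 * 1000 = 120.269 um

120.269


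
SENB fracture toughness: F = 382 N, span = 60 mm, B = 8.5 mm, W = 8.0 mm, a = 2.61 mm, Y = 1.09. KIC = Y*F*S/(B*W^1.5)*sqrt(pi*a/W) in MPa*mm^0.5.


KIC = 1.09*382*60/(8.5*8.0^1.5)*sqrt(pi*2.61/8.0) = 131.5

131.5


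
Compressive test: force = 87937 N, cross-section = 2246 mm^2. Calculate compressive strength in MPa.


CS = 87937 / 2246 = 39.2 MPa

39.2


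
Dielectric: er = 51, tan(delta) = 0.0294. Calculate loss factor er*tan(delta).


Loss = 51 * 0.0294 = 1.499

1.499


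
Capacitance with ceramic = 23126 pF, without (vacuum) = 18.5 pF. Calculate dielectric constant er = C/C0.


er = 23126 / 18.5 = 1250.05

1250.05


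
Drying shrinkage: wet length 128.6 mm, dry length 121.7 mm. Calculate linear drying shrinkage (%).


DS = (128.6 - 121.7) / 128.6 * 100 = 5.37%

5.37


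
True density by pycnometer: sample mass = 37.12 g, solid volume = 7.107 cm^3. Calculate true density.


TD = 37.12 / 7.107 = 5.223 g/cm^3

5.223


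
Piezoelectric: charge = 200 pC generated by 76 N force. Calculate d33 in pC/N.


d33 = 200 / 76 = 2.6 pC/N

2.6


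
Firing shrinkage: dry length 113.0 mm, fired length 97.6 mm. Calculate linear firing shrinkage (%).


FS = (113.0 - 97.6) / 113.0 * 100 = 13.63%

13.63


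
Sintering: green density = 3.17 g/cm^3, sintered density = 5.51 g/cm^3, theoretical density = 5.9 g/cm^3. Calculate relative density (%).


Relative = 5.51 / 5.9 * 100 = 93.4%

93.4


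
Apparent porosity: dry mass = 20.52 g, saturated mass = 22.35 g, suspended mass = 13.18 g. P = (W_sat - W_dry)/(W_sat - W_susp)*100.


P = (22.35 - 20.52) / (22.35 - 13.18) * 100 = 1.83 / 9.17 * 100 = 20.0%

20.0


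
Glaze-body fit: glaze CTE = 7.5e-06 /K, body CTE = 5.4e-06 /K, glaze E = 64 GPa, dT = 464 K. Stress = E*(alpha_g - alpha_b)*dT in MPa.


Stress = 64*1000*(7.5e-06 - 5.4e-06)*464 = 62.4 MPa

62.4


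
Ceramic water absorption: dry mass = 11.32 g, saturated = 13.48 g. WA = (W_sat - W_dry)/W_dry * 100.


WA = (13.48 - 11.32) / 11.32 * 100 = 19.08%

19.08


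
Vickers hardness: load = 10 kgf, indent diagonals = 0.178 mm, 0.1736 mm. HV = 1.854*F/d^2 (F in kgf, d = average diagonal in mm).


d_avg = (0.178+0.1736)/2 = 0.1758 mm
HV = 1.854*10/0.1758^2 = 600

600


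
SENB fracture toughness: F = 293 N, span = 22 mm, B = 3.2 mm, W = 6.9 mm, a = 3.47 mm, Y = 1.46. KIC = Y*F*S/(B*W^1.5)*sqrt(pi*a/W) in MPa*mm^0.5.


KIC = 1.46*293*22/(3.2*6.9^1.5)*sqrt(pi*3.47/6.9) = 203.96

203.96


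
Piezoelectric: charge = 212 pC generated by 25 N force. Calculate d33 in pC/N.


d33 = 212 / 25 = 8.5 pC/N

8.5


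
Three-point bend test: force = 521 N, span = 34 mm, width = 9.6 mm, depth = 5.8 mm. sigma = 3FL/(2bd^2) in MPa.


sigma = 3*521*34/(2*9.6*5.8^2) = 82.3 MPa

82.3


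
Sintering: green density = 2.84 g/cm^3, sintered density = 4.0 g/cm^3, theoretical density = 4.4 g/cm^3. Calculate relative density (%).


Relative = 4.0 / 4.4 * 100 = 90.9%

90.9


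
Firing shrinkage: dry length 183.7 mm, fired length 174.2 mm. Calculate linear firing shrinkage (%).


FS = (183.7 - 174.2) / 183.7 * 100 = 5.17%

5.17


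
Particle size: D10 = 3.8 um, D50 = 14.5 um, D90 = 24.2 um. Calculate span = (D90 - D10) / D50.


Span = (24.2 - 3.8) / 14.5 = 20.4 / 14.5 = 1.407

1.407


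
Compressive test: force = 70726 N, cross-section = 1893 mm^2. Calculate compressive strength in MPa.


CS = 70726 / 1893 = 37.4 MPa

37.4


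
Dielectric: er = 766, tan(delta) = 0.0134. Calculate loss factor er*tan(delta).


Loss = 766 * 0.0134 = 10.264

10.264


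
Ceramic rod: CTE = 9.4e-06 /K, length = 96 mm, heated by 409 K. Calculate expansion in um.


dL = 9.4e-06 * 96 * 409 * 1000 = 369.082 um

369.082


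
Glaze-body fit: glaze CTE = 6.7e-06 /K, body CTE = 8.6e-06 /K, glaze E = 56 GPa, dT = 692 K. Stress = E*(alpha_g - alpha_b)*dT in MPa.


Stress = 56*1000*(6.7e-06 - 8.6e-06)*692 = -73.6 MPa

-73.6


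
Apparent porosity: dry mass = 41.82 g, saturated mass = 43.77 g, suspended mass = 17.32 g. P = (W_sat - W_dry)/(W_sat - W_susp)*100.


P = (43.77 - 41.82) / (43.77 - 17.32) * 100 = 1.95 / 26.45 * 100 = 7.4%

7.4


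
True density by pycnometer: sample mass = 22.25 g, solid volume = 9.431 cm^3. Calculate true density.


TD = 22.25 / 9.431 = 2.359 g/cm^3

2.359


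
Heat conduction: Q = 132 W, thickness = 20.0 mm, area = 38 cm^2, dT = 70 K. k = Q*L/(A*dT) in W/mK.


k = 132*20.0/1000/(38/10000*70) = 9.92 W/mK

9.92


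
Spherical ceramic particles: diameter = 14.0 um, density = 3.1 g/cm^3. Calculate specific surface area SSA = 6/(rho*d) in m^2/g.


SSA = 6 / (3.1 * 14.0) = 0.138 m^2/g

0.138


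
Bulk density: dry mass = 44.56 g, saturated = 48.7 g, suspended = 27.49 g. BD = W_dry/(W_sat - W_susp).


BD = 44.56 / (48.7 - 27.49) = 44.56 / 21.21 = 2.101 g/cm^3

2.101


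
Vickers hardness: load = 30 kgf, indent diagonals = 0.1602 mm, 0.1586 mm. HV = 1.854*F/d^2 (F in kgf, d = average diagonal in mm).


d_avg = (0.1602+0.1586)/2 = 0.1594 mm
HV = 1.854*30/0.1594^2 = 2189

2189


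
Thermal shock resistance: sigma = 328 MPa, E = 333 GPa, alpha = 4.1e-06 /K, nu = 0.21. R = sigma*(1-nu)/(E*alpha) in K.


R = 328*(1-0.21)/(333*1000*4.1e-06) = 190 K

190


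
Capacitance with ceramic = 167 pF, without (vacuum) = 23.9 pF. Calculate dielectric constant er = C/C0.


er = 167 / 23.9 = 6.99

6.99


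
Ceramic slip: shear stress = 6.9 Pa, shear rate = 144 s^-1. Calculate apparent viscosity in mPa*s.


eta = tau/gamma * 1000 = 6.9/144 * 1000 = 47.9 mPa*s

47.9


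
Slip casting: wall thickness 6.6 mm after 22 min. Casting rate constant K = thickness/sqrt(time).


K = 6.6 / sqrt(22) = 6.6 / 4.6904 = 1.407 mm/min^0.5

1.407


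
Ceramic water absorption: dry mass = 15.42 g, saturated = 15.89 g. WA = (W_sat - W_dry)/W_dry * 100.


WA = (15.89 - 15.42) / 15.42 * 100 = 3.05%

3.05


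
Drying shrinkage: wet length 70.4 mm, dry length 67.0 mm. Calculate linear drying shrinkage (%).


DS = (70.4 - 67.0) / 70.4 * 100 = 4.83%

4.83


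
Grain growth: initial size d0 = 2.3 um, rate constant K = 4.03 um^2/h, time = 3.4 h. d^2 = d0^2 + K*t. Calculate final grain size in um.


d^2 = 2.3^2 + 4.03*3.4 = 18.992
d = sqrt(18.992) = 4.36 um

4.36


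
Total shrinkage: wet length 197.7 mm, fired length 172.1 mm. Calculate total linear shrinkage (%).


TS = (197.7 - 172.1) / 197.7 * 100 = 12.95%

12.95


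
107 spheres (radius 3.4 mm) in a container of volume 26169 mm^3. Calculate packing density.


V_sphere = 4/3*pi*3.4^3 = 164.6362 mm^3
Total V = 107*164.6362 = 17616.0734 mm^3
PD = 17616.0734 / 26169 = 0.673

0.673


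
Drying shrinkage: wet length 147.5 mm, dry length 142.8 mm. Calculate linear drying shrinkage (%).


DS = (147.5 - 142.8) / 147.5 * 100 = 3.19%

3.19


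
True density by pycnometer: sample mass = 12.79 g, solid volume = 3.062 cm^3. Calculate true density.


TD = 12.79 / 3.062 = 4.177 g/cm^3

4.177


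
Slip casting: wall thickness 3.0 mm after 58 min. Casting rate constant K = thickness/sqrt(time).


K = 3.0 / sqrt(58) = 3.0 / 7.6158 = 0.394 mm/min^0.5

0.394


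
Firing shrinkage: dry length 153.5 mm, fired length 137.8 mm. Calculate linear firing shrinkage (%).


FS = (153.5 - 137.8) / 153.5 * 100 = 10.23%

10.23


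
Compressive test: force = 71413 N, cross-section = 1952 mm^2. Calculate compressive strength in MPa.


CS = 71413 / 1952 = 36.6 MPa

36.6


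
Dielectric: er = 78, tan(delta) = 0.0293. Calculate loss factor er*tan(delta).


Loss = 78 * 0.0293 = 2.285

2.285


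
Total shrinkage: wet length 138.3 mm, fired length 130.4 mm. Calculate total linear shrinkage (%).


TS = (138.3 - 130.4) / 138.3 * 100 = 5.71%

5.71


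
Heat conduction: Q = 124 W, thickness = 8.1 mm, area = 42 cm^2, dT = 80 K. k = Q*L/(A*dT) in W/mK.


k = 124*8.1/1000/(42/10000*80) = 2.99 W/mK

2.99


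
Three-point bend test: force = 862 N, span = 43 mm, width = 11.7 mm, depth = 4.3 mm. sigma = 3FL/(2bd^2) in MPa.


sigma = 3*862*43/(2*11.7*4.3^2) = 257.0 MPa

257.0


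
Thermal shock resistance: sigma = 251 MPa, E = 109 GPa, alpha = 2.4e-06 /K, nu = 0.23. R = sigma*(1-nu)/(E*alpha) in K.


R = 251*(1-0.23)/(109*1000*2.4e-06) = 739 K

739


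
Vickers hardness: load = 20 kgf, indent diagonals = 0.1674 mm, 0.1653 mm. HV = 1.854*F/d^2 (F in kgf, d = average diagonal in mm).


d_avg = (0.1674+0.1653)/2 = 0.16635 mm
HV = 1.854*20/0.16635^2 = 1340

1340


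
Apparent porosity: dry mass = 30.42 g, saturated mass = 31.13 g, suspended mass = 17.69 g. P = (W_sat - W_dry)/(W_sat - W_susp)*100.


P = (31.13 - 30.42) / (31.13 - 17.69) * 100 = 0.71 / 13.44 * 100 = 5.3%

5.3


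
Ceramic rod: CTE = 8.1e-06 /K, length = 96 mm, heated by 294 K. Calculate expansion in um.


dL = 8.1e-06 * 96 * 294 * 1000 = 228.614 um

228.614


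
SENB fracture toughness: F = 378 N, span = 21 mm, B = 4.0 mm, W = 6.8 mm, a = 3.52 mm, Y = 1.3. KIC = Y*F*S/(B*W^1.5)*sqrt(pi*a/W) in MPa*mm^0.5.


KIC = 1.3*378*21/(4.0*6.8^1.5)*sqrt(pi*3.52/6.8) = 185.53

185.53


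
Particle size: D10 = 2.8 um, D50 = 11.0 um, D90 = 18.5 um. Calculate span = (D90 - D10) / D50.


Span = (18.5 - 2.8) / 11.0 = 15.7 / 11.0 = 1.427

1.427


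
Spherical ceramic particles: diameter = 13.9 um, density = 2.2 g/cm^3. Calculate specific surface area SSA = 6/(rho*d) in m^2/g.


SSA = 6 / (2.2 * 13.9) = 0.196 m^2/g

0.196


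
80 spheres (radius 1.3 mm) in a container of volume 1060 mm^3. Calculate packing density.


V_sphere = 4/3*pi*1.3^3 = 9.2028 mm^3
Total V = 80*9.2028 = 736.224 mm^3
PD = 736.224 / 1060 = 0.695

0.695


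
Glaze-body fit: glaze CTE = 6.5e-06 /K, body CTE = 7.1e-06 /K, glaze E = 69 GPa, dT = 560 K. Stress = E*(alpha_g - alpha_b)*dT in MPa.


Stress = 69*1000*(6.5e-06 - 7.1e-06)*560 = -23.2 MPa

-23.2


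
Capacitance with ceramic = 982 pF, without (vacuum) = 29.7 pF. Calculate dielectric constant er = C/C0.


er = 982 / 29.7 = 33.06

33.06


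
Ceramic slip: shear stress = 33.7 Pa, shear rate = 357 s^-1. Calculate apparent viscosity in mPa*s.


eta = tau/gamma * 1000 = 33.7/357 * 1000 = 94.4 mPa*s

94.4


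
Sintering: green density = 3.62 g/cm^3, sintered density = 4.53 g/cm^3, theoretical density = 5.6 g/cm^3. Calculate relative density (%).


Relative = 4.53 / 5.6 * 100 = 80.9%

80.9
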